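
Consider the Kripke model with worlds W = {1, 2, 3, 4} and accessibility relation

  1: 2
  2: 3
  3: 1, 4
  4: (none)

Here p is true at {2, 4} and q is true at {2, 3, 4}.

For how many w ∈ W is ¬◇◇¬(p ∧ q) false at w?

2

1: ◇◇¬(p ∧ q) is T. ✗
2: ◇◇¬(p ∧ q) is T. ✗
3: ◇◇¬(p ∧ q) is F. ✓
4: ◇◇¬(p ∧ q) is F. ✓
Satisfying worlds: {3, 4}.
So ¬◇◇¬(p ∧ q) fails at the other 2 worlds.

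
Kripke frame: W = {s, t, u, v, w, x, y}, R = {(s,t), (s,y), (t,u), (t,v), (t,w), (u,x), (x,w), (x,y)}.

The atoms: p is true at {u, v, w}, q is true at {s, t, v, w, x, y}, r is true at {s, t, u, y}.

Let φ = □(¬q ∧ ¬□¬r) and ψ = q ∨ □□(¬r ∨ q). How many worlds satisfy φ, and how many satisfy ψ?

For □(¬q ∧ ¬□¬r):
s: successors {t, y}; ¬q ∧ ¬□¬r there: t:F, y:F. ✗
t: successors {u, v, w}; ¬q ∧ ¬□¬r there: u:F, v:F, w:F. ✗
u: successors {x}; ¬q ∧ ¬□¬r there: x:F. ✗
v: no successors, so □(¬q ∧ ¬□¬r) holds vacuously. ✓
w: no successors, so □(¬q ∧ ¬□¬r) holds vacuously. ✓
x: successors {w, y}; ¬q ∧ ¬□¬r there: w:F, y:F. ✗
y: no successors, so □(¬q ∧ ¬□¬r) holds vacuously. ✓
— 3 worlds.
For q ∨ □□(¬r ∨ q):
s: q is T, □□(¬r ∨ q) is F. ✓
t: q is T, □□(¬r ∨ q) is T. ✓
u: q is F, □□(¬r ∨ q) is T. ✓
v: q is T, □□(¬r ∨ q) is T. ✓
w: q is T, □□(¬r ∨ q) is T. ✓
x: q is T, □□(¬r ∨ q) is T. ✓
y: q is T, □□(¬r ∨ q) is T. ✓
— 7 worlds.

3 and 7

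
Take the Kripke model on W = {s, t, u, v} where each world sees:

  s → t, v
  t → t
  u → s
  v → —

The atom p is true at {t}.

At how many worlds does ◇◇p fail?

s: successors {t, v}; ◇p there: t:T, v:F. ✓
t: successors {t}; ◇p there: t:T. ✓
u: successors {s}; ◇p there: s:T. ✓
v: no successors, so ◇◇p fails. ✗
Satisfying worlds: {s, t, u}.
So ◇◇p fails at the other 1 world.

1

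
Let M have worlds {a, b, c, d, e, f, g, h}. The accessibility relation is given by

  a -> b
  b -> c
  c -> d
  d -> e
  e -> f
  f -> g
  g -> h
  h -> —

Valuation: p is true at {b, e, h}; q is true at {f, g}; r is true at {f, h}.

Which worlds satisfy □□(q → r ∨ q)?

{a, b, c, d, e, f, g, h}

a: successors {b}; □(q → r ∨ q) there: b:T. ✓
b: successors {c}; □(q → r ∨ q) there: c:T. ✓
c: successors {d}; □(q → r ∨ q) there: d:T. ✓
d: successors {e}; □(q → r ∨ q) there: e:T. ✓
e: successors {f}; □(q → r ∨ q) there: f:T. ✓
f: successors {g}; □(q → r ∨ q) there: g:T. ✓
g: successors {h}; □(q → r ∨ q) there: h:T. ✓
h: no successors, so □□(q → r ∨ q) holds vacuously. ✓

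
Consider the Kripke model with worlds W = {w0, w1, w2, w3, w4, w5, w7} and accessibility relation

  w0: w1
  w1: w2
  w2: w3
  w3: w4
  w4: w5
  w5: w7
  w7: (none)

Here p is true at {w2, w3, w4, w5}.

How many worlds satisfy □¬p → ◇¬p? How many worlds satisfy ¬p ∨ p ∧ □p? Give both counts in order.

6 and 6

For □¬p → ◇¬p:
w0: □¬p is T, ◇¬p is T. ✓
w1: □¬p is F, ◇¬p is F. ✓
w2: □¬p is F, ◇¬p is F. ✓
w3: □¬p is F, ◇¬p is F. ✓
w4: □¬p is F, ◇¬p is F. ✓
w5: □¬p is T, ◇¬p is T. ✓
w7: □¬p is T, ◇¬p is F. ✗
— 6 worlds.
For ¬p ∨ p ∧ □p:
w0: ¬p is T, p ∧ □p is F. ✓
w1: ¬p is T, p ∧ □p is F. ✓
w2: ¬p is F, p ∧ □p is T. ✓
w3: ¬p is F, p ∧ □p is T. ✓
w4: ¬p is F, p ∧ □p is T. ✓
w5: ¬p is F, p ∧ □p is F. ✗
w7: ¬p is T, p ∧ □p is F. ✓
— 6 worlds.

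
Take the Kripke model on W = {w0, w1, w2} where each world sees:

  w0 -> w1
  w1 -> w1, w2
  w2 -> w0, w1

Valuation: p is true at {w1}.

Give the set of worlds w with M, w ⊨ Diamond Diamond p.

w0: successors {w1}; Diamond p there: w1:T. ✓
w1: successors {w1, w2}; Diamond p there: w1:T, w2:T. ✓
w2: successors {w0, w1}; Diamond p there: w0:T, w1:T. ✓

{w0, w1, w2}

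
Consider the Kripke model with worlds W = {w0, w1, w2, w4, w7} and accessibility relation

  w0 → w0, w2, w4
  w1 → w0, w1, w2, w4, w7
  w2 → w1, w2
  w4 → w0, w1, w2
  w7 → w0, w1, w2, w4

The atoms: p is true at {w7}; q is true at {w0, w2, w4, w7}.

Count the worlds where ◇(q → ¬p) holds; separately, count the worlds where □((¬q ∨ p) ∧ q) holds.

5 and 0

For ◇(q → ¬p):
w0: successors {w0, w2, w4}; q → ¬p there: w0:T, w2:T, w4:T. ✓
w1: successors {w0, w1, w2, w4, w7}; q → ¬p there: w0:T, w1:T, w2:T, w4:T, w7:F. ✓
w2: successors {w1, w2}; q → ¬p there: w1:T, w2:T. ✓
w4: successors {w0, w1, w2}; q → ¬p there: w0:T, w1:T, w2:T. ✓
w7: successors {w0, w1, w2, w4}; q → ¬p there: w0:T, w1:T, w2:T, w4:T. ✓
— 5 worlds.
For □((¬q ∨ p) ∧ q):
w0: successors {w0, w2, w4}; (¬q ∨ p) ∧ q there: w0:F, w2:F, w4:F. ✗
w1: successors {w0, w1, w2, w4, w7}; (¬q ∨ p) ∧ q there: w0:F, w1:F, w2:F, w4:F, w7:T. ✗
w2: successors {w1, w2}; (¬q ∨ p) ∧ q there: w1:F, w2:F. ✗
w4: successors {w0, w1, w2}; (¬q ∨ p) ∧ q there: w0:F, w1:F, w2:F. ✗
w7: successors {w0, w1, w2, w4}; (¬q ∨ p) ∧ q there: w0:F, w1:F, w2:F, w4:F. ✗
— 0 worlds.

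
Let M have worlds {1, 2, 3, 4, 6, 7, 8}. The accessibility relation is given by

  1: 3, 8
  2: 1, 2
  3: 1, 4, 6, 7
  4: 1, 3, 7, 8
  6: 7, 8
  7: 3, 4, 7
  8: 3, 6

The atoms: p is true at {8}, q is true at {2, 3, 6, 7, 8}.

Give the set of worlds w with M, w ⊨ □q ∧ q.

{6, 8}

1: □q is T, q is F. ✗
2: □q is F, q is T. ✗
3: □q is F, q is T. ✗
4: □q is F, q is F. ✗
6: □q is T, q is T. ✓
7: □q is F, q is T. ✗
8: □q is T, q is T. ✓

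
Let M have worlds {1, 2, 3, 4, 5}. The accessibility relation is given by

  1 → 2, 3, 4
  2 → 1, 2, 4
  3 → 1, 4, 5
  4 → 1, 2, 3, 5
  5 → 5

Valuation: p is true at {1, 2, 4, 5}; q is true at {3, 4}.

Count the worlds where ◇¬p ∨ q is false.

1: ◇¬p is T, q is F. ✓
2: ◇¬p is F, q is F. ✗
3: ◇¬p is F, q is T. ✓
4: ◇¬p is T, q is T. ✓
5: ◇¬p is F, q is F. ✗
Satisfying worlds: {1, 3, 4}.
So ◇¬p ∨ q fails at the other 2 worlds.

2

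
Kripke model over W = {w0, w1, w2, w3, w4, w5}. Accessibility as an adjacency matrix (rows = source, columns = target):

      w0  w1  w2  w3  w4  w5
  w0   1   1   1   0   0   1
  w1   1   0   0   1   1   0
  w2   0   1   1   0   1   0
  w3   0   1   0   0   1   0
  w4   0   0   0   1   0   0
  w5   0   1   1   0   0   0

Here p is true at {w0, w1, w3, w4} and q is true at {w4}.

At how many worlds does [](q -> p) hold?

6

w0: successors {w0, w1, w2, w5}; q -> p there: w0:T, w1:T, w2:T, w5:T. ✓
w1: successors {w0, w3, w4}; q -> p there: w0:T, w3:T, w4:T. ✓
w2: successors {w1, w2, w4}; q -> p there: w1:T, w2:T, w4:T. ✓
w3: successors {w1, w4}; q -> p there: w1:T, w4:T. ✓
w4: successors {w3}; q -> p there: w3:T. ✓
w5: successors {w1, w2}; q -> p there: w1:T, w2:T. ✓
Satisfying worlds: {w0, w1, w2, w3, w4, w5}.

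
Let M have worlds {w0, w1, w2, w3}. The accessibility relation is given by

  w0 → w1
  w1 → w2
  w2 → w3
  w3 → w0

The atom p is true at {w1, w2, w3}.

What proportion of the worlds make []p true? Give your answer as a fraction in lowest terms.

3/4

w0: successors {w1}; p there: w1:T. ✓
w1: successors {w2}; p there: w2:T. ✓
w2: successors {w3}; p there: w3:T. ✓
w3: successors {w0}; p there: w0:F. ✗
That's 3 of 4 worlds, so 3/4.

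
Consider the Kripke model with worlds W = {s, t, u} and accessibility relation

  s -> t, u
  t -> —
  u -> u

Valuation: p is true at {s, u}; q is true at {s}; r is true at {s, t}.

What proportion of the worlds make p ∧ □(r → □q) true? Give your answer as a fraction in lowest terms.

2/3

s: p is T, □(r → □q) is T. ✓
t: p is F, □(r → □q) is T. ✗
u: p is T, □(r → □q) is T. ✓
That's 2 of 3 worlds, so 2/3.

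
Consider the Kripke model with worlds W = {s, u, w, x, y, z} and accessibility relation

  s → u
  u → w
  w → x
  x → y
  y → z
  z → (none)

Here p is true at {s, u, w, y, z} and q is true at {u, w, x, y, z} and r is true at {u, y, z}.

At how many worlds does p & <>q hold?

4

s: p is T, <>q is T. ✓
u: p is T, <>q is T. ✓
w: p is T, <>q is T. ✓
x: p is F, <>q is T. ✗
y: p is T, <>q is T. ✓
z: p is T, <>q is F. ✗
Satisfying worlds: {s, u, w, y}.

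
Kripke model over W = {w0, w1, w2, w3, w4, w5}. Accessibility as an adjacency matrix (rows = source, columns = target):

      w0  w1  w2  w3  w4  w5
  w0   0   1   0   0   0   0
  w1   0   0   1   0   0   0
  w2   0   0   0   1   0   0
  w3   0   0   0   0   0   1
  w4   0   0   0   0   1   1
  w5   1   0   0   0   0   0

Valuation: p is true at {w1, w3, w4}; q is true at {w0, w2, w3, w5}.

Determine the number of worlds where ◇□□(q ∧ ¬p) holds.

w0: successors {w1}; □□(q ∧ ¬p) there: w1:F. ✗
w1: successors {w2}; □□(q ∧ ¬p) there: w2:T. ✓
w2: successors {w3}; □□(q ∧ ¬p) there: w3:T. ✓
w3: successors {w5}; □□(q ∧ ¬p) there: w5:F. ✗
w4: successors {w4, w5}; □□(q ∧ ¬p) there: w4:F, w5:F. ✗
w5: successors {w0}; □□(q ∧ ¬p) there: w0:T. ✓
Satisfying worlds: {w1, w2, w5}.

3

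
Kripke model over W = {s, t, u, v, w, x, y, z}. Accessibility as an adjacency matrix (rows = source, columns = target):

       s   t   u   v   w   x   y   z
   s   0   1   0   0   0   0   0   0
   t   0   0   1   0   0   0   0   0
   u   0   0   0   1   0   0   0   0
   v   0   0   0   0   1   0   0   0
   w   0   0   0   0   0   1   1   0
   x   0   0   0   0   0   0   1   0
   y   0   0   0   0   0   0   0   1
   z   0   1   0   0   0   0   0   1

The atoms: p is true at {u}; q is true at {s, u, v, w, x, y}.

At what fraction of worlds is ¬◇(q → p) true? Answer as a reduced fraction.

1/2

s: ◇(q → p) is T. ✗
t: ◇(q → p) is T. ✗
u: ◇(q → p) is F. ✓
v: ◇(q → p) is F. ✓
w: ◇(q → p) is F. ✓
x: ◇(q → p) is F. ✓
y: ◇(q → p) is T. ✗
z: ◇(q → p) is T. ✗
That's 4 of 8 worlds, so 4/8 = 1/2.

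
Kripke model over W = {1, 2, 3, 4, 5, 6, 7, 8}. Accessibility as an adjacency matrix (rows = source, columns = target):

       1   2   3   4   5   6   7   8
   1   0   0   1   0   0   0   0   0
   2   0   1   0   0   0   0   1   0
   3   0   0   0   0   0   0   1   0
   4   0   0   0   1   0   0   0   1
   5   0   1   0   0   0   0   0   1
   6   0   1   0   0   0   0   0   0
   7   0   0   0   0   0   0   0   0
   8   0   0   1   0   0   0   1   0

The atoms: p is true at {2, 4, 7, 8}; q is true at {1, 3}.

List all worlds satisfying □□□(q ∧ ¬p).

{1, 3, 7, 8}

1: successors {3}; □□(q ∧ ¬p) there: 3:T. ✓
2: successors {2, 7}; □□(q ∧ ¬p) there: 2:F, 7:T. ✗
3: successors {7}; □□(q ∧ ¬p) there: 7:T. ✓
4: successors {4, 8}; □□(q ∧ ¬p) there: 4:F, 8:F. ✗
5: successors {2, 8}; □□(q ∧ ¬p) there: 2:F, 8:F. ✗
6: successors {2}; □□(q ∧ ¬p) there: 2:F. ✗
7: no successors, so □□□(q ∧ ¬p) holds vacuously. ✓
8: successors {3, 7}; □□(q ∧ ¬p) there: 3:T, 7:T. ✓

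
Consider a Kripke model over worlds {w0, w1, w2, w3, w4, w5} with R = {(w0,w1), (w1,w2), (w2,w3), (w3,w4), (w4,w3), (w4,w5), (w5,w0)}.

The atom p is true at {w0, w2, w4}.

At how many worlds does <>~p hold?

3

w0: successors {w1}; ~p there: w1:T. ✓
w1: successors {w2}; ~p there: w2:F. ✗
w2: successors {w3}; ~p there: w3:T. ✓
w3: successors {w4}; ~p there: w4:F. ✗
w4: successors {w3, w5}; ~p there: w3:T, w5:T. ✓
w5: successors {w0}; ~p there: w0:F. ✗
Satisfying worlds: {w0, w2, w4}.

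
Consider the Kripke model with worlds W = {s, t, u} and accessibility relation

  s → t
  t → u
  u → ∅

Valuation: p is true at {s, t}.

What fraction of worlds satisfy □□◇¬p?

2/3

s: successors {t}; □◇¬p there: t:F. ✗
t: successors {u}; □◇¬p there: u:T. ✓
u: no successors, so □□◇¬p holds vacuously. ✓
That's 2 of 3 worlds, so 2/3.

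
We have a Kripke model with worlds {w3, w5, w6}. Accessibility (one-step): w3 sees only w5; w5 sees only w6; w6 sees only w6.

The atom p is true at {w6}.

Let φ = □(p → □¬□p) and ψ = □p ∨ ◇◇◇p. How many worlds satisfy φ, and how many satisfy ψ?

For □(p → □¬□p):
w3: successors {w5}; p → □¬□p there: w5:T. ✓
w5: successors {w6}; p → □¬□p there: w6:F. ✗
w6: successors {w6}; p → □¬□p there: w6:F. ✗
— 1 world.
For □p ∨ ◇◇◇p:
w3: □p is F, ◇◇◇p is T. ✓
w5: □p is T, ◇◇◇p is T. ✓
w6: □p is T, ◇◇◇p is T. ✓
— 3 worlds.

1 and 3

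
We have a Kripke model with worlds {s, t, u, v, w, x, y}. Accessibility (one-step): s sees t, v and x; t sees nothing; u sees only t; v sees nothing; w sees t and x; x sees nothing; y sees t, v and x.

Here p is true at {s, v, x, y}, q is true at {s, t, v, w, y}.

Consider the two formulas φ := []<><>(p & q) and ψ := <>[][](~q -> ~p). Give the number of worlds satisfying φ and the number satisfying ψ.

For []<><>(p & q):
s: successors {t, v, x}; <><>(p & q) there: t:F, v:F, x:F. ✗
t: no successors, so []<><>(p & q) holds vacuously. ✓
u: successors {t}; <><>(p & q) there: t:F. ✗
v: no successors, so []<><>(p & q) holds vacuously. ✓
w: successors {t, x}; <><>(p & q) there: t:F, x:F. ✗
x: no successors, so []<><>(p & q) holds vacuously. ✓
y: successors {t, v, x}; <><>(p & q) there: t:F, v:F, x:F. ✗
— 3 worlds.
For <>[][](~q -> ~p):
s: successors {t, v, x}; [][](~q -> ~p) there: t:T, v:T, x:T. ✓
t: no successors, so <>[][](~q -> ~p) fails. ✗
u: successors {t}; [][](~q -> ~p) there: t:T. ✓
v: no successors, so <>[][](~q -> ~p) fails. ✗
w: successors {t, x}; [][](~q -> ~p) there: t:T, x:T. ✓
x: no successors, so <>[][](~q -> ~p) fails. ✗
y: successors {t, v, x}; [][](~q -> ~p) there: t:T, v:T, x:T. ✓
— 4 worlds.

3 and 4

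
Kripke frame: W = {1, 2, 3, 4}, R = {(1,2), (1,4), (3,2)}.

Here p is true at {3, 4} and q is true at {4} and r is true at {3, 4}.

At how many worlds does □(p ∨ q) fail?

2

1: successors {2, 4}; p ∨ q there: 2:F, 4:T. ✗
2: no successors, so □(p ∨ q) holds vacuously. ✓
3: successors {2}; p ∨ q there: 2:F. ✗
4: no successors, so □(p ∨ q) holds vacuously. ✓
Satisfying worlds: {2, 4}.
So □(p ∨ q) fails at the other 2 worlds.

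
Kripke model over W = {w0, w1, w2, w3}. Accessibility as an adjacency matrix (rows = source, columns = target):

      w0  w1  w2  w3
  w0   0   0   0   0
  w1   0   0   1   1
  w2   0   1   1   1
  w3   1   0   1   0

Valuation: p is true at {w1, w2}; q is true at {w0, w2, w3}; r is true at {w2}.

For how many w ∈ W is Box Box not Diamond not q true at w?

1

w0: no successors, so Box Box not Diamond not q holds vacuously. ✓
w1: successors {w2, w3}; Box not Diamond not q there: w2:F, w3:F. ✗
w2: successors {w1, w2, w3}; Box not Diamond not q there: w1:F, w2:F, w3:F. ✗
w3: successors {w0, w2}; Box not Diamond not q there: w0:T, w2:F. ✗
Satisfying worlds: {w0}.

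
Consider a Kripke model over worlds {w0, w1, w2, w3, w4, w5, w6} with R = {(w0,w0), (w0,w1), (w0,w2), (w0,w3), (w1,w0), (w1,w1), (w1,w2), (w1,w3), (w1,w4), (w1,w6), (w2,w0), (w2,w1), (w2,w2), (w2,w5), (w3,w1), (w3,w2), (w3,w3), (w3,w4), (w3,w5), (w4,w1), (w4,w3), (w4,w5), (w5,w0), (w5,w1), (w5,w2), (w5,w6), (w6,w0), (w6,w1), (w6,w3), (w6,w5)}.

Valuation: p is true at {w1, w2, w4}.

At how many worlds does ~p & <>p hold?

4

w0: ~p is T, <>p is T. ✓
w1: ~p is F, <>p is T. ✗
w2: ~p is F, <>p is T. ✗
w3: ~p is T, <>p is T. ✓
w4: ~p is F, <>p is T. ✗
w5: ~p is T, <>p is T. ✓
w6: ~p is T, <>p is T. ✓
Satisfying worlds: {w0, w3, w5, w6}.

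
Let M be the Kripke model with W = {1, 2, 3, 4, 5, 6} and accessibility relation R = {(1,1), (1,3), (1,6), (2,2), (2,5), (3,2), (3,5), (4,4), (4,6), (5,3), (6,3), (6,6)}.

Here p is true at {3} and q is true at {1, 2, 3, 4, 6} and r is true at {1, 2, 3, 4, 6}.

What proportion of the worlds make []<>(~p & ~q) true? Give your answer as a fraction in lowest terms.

1: successors {1, 3, 6}; <>(~p & ~q) there: 1:F, 3:T, 6:F. ✗
2: successors {2, 5}; <>(~p & ~q) there: 2:T, 5:F. ✗
3: successors {2, 5}; <>(~p & ~q) there: 2:T, 5:F. ✗
4: successors {4, 6}; <>(~p & ~q) there: 4:F, 6:F. ✗
5: successors {3}; <>(~p & ~q) there: 3:T. ✓
6: successors {3, 6}; <>(~p & ~q) there: 3:T, 6:F. ✗
That's 1 of 6 worlds, so 1/6.

1/6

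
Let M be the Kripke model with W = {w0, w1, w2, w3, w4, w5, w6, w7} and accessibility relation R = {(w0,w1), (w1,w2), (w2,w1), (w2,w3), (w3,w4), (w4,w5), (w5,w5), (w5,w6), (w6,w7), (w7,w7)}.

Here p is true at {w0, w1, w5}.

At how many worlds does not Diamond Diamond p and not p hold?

w0: not Diamond Diamond p is T, not p is F. ✗
w1: not Diamond Diamond p is F, not p is F. ✗
w2: not Diamond Diamond p is T, not p is T. ✓
w3: not Diamond Diamond p is F, not p is T. ✗
w4: not Diamond Diamond p is F, not p is T. ✗
w5: not Diamond Diamond p is F, not p is F. ✗
w6: not Diamond Diamond p is T, not p is T. ✓
w7: not Diamond Diamond p is T, not p is T. ✓
Satisfying worlds: {w2, w6, w7}.

3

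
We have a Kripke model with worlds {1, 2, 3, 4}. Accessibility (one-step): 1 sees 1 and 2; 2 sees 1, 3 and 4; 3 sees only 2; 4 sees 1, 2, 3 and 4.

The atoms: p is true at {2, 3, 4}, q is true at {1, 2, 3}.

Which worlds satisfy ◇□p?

1: successors {1, 2}; □p there: 1:F, 2:F. ✗
2: successors {1, 3, 4}; □p there: 1:F, 3:T, 4:F. ✓
3: successors {2}; □p there: 2:F. ✗
4: successors {1, 2, 3, 4}; □p there: 1:F, 2:F, 3:T, 4:F. ✓

{2, 4}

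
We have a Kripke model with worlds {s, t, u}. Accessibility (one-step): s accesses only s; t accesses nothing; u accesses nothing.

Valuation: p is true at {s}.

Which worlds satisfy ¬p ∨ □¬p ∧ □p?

{t, u}

s: ¬p is F, □¬p ∧ □p is F. ✗
t: ¬p is T, □¬p ∧ □p is T. ✓
u: ¬p is T, □¬p ∧ □p is T. ✓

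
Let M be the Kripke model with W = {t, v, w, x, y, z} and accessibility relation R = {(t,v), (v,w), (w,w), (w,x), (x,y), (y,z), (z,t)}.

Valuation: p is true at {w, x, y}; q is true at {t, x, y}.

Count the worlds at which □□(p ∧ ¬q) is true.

t: successors {v}; □(p ∧ ¬q) there: v:T. ✓
v: successors {w}; □(p ∧ ¬q) there: w:F. ✗
w: successors {w, x}; □(p ∧ ¬q) there: w:F, x:F. ✗
x: successors {y}; □(p ∧ ¬q) there: y:F. ✗
y: successors {z}; □(p ∧ ¬q) there: z:F. ✗
z: successors {t}; □(p ∧ ¬q) there: t:F. ✗
Satisfying worlds: {t}.

1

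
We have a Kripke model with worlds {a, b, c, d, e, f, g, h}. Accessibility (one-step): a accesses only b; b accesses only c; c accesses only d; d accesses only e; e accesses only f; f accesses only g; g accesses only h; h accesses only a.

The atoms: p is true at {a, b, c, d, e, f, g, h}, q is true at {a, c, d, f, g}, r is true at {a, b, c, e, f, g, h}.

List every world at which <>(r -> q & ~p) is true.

{c}

a: successors {b}; r -> q & ~p there: b:F. ✗
b: successors {c}; r -> q & ~p there: c:F. ✗
c: successors {d}; r -> q & ~p there: d:T. ✓
d: successors {e}; r -> q & ~p there: e:F. ✗
e: successors {f}; r -> q & ~p there: f:F. ✗
f: successors {g}; r -> q & ~p there: g:F. ✗
g: successors {h}; r -> q & ~p there: h:F. ✗
h: successors {a}; r -> q & ~p there: a:F. ✗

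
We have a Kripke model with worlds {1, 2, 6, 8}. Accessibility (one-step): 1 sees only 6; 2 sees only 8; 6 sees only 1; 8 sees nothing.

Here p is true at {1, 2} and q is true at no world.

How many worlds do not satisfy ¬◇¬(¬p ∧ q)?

1: ◇¬(¬p ∧ q) is T. ✗
2: ◇¬(¬p ∧ q) is T. ✗
6: ◇¬(¬p ∧ q) is T. ✗
8: ◇¬(¬p ∧ q) is F. ✓
Satisfying worlds: {8}.
So ¬◇¬(¬p ∧ q) fails at the other 3 worlds.

3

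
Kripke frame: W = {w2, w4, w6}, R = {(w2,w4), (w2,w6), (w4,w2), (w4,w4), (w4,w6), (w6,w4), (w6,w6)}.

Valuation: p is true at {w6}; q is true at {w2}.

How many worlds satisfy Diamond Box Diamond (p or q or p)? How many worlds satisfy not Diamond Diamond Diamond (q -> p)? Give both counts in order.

3 and 0

For Diamond Box Diamond (p or q or p):
w2: successors {w4, w6}; Box Diamond (p or q or p) there: w4:T, w6:T. ✓
w4: successors {w2, w4, w6}; Box Diamond (p or q or p) there: w2:T, w4:T, w6:T. ✓
w6: successors {w4, w6}; Box Diamond (p or q or p) there: w4:T, w6:T. ✓
— 3 worlds.
For not Diamond Diamond Diamond (q -> p):
w2: Diamond Diamond Diamond (q -> p) is T. ✗
w4: Diamond Diamond Diamond (q -> p) is T. ✗
w6: Diamond Diamond Diamond (q -> p) is T. ✗
— 0 worlds.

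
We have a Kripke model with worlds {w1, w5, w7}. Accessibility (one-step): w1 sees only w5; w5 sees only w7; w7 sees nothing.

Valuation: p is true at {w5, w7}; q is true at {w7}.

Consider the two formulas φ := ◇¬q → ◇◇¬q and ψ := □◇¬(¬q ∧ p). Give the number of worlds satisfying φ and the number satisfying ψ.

For ◇¬q → ◇◇¬q:
w1: ◇¬q is T, ◇◇¬q is F. ✗
w5: ◇¬q is F, ◇◇¬q is F. ✓
w7: ◇¬q is F, ◇◇¬q is F. ✓
— 2 worlds.
For □◇¬(¬q ∧ p):
w1: successors {w5}; ◇¬(¬q ∧ p) there: w5:T. ✓
w5: successors {w7}; ◇¬(¬q ∧ p) there: w7:F. ✗
w7: no successors, so □◇¬(¬q ∧ p) holds vacuously. ✓
— 2 worlds.

2 and 2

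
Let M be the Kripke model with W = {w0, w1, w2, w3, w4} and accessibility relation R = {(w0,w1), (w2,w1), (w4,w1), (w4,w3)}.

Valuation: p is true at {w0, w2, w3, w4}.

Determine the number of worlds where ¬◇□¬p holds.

2

w0: ◇□¬p is T. ✗
w1: ◇□¬p is F. ✓
w2: ◇□¬p is T. ✗
w3: ◇□¬p is F. ✓
w4: ◇□¬p is T. ✗
Satisfying worlds: {w1, w3}.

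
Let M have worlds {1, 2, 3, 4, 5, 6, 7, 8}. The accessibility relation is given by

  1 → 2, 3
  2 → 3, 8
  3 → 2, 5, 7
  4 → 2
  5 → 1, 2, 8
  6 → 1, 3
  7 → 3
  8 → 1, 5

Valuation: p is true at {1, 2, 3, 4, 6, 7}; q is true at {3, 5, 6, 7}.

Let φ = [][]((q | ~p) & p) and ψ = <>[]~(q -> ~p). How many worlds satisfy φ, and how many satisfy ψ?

For [][]((q | ~p) & p):
1: successors {2, 3}; []((q | ~p) & p) there: 2:F, 3:F. ✗
2: successors {3, 8}; []((q | ~p) & p) there: 3:F, 8:F. ✗
3: successors {2, 5, 7}; []((q | ~p) & p) there: 2:F, 5:F, 7:T. ✗
4: successors {2}; []((q | ~p) & p) there: 2:F. ✗
5: successors {1, 2, 8}; []((q | ~p) & p) there: 1:F, 2:F, 8:F. ✗
6: successors {1, 3}; []((q | ~p) & p) there: 1:F, 3:F. ✗
7: successors {3}; []((q | ~p) & p) there: 3:F. ✗
8: successors {1, 5}; []((q | ~p) & p) there: 1:F, 5:F. ✗
— 0 worlds.
For <>[]~(q -> ~p):
1: successors {2, 3}; []~(q -> ~p) there: 2:F, 3:F. ✗
2: successors {3, 8}; []~(q -> ~p) there: 3:F, 8:F. ✗
3: successors {2, 5, 7}; []~(q -> ~p) there: 2:F, 5:F, 7:T. ✓
4: successors {2}; []~(q -> ~p) there: 2:F. ✗
5: successors {1, 2, 8}; []~(q -> ~p) there: 1:F, 2:F, 8:F. ✗
6: successors {1, 3}; []~(q -> ~p) there: 1:F, 3:F. ✗
7: successors {3}; []~(q -> ~p) there: 3:F. ✗
8: successors {1, 5}; []~(q -> ~p) there: 1:F, 5:F. ✗
— 1 world.

0 and 1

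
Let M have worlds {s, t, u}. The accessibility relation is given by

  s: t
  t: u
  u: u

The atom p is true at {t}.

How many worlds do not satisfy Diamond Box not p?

s: successors {t}; Box not p there: t:T. ✓
t: successors {u}; Box not p there: u:T. ✓
u: successors {u}; Box not p there: u:T. ✓
Satisfying worlds: {s, t, u}.
So Diamond Box not p fails at the other 0 worlds.

0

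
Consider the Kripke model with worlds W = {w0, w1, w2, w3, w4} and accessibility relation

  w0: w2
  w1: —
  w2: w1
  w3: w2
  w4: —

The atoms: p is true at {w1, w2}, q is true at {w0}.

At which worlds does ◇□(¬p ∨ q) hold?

{w2}

w0: successors {w2}; □(¬p ∨ q) there: w2:F. ✗
w1: no successors, so ◇□(¬p ∨ q) fails. ✗
w2: successors {w1}; □(¬p ∨ q) there: w1:T. ✓
w3: successors {w2}; □(¬p ∨ q) there: w2:F. ✗
w4: no successors, so ◇□(¬p ∨ q) fails. ✗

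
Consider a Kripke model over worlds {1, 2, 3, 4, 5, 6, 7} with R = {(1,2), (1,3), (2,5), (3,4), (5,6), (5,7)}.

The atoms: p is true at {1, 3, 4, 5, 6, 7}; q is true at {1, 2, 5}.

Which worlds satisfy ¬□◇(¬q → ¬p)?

{1, 2, 3, 5}

1: □◇(¬q → ¬p) is F. ✓
2: □◇(¬q → ¬p) is F. ✓
3: □◇(¬q → ¬p) is F. ✓
4: □◇(¬q → ¬p) is T. ✗
5: □◇(¬q → ¬p) is F. ✓
6: □◇(¬q → ¬p) is T. ✗
7: □◇(¬q → ¬p) is T. ✗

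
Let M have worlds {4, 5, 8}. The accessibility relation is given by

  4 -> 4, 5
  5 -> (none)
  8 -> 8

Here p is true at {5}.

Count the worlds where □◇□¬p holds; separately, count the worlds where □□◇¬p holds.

2 and 2

For □◇□¬p:
4: successors {4, 5}; ◇□¬p there: 4:T, 5:F. ✗
5: no successors, so □◇□¬p holds vacuously. ✓
8: successors {8}; ◇□¬p there: 8:T. ✓
— 2 worlds.
For □□◇¬p:
4: successors {4, 5}; □◇¬p there: 4:F, 5:T. ✗
5: no successors, so □□◇¬p holds vacuously. ✓
8: successors {8}; □◇¬p there: 8:T. ✓
— 2 worlds.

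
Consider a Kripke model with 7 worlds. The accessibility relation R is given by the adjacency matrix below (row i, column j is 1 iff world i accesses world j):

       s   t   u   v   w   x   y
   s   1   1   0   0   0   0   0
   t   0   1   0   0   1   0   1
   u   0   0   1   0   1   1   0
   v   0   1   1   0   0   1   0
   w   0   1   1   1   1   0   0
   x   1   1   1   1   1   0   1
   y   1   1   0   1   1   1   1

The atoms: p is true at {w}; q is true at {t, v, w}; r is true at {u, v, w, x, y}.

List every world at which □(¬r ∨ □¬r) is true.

{s}

s: successors {s, t}; ¬r ∨ □¬r there: s:T, t:T. ✓
t: successors {t, w, y}; ¬r ∨ □¬r there: t:T, w:F, y:F. ✗
u: successors {u, w, x}; ¬r ∨ □¬r there: u:F, w:F, x:F. ✗
v: successors {t, u, x}; ¬r ∨ □¬r there: t:T, u:F, x:F. ✗
w: successors {t, u, v, w}; ¬r ∨ □¬r there: t:T, u:F, v:F, w:F. ✗
x: successors {s, t, u, v, w, y}; ¬r ∨ □¬r there: s:T, t:T, u:F, v:F, w:F, y:F. ✗
y: successors {s, t, v, w, x, y}; ¬r ∨ □¬r there: s:T, t:T, v:F, w:F, x:F, y:F. ✗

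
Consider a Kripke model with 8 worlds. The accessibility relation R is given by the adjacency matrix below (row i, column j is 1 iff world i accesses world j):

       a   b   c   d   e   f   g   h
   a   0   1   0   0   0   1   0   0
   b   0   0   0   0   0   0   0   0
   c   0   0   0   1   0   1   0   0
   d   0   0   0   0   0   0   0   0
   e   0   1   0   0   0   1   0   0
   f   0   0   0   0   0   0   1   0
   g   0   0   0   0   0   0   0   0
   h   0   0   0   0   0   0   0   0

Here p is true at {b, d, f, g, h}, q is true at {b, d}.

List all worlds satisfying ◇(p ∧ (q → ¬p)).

a: successors {b, f}; p ∧ (q → ¬p) there: b:F, f:T. ✓
b: no successors, so ◇(p ∧ (q → ¬p)) fails. ✗
c: successors {d, f}; p ∧ (q → ¬p) there: d:F, f:T. ✓
d: no successors, so ◇(p ∧ (q → ¬p)) fails. ✗
e: successors {b, f}; p ∧ (q → ¬p) there: b:F, f:T. ✓
f: successors {g}; p ∧ (q → ¬p) there: g:T. ✓
g: no successors, so ◇(p ∧ (q → ¬p)) fails. ✗
h: no successors, so ◇(p ∧ (q → ¬p)) fails. ✗

{a, c, e, f}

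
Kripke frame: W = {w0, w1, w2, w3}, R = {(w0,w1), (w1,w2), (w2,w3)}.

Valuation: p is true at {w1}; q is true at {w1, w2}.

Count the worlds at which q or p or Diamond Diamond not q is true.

2

w0: q is F, p or Diamond Diamond not q is F. ✗
w1: q is T, p or Diamond Diamond not q is T. ✓
w2: q is T, p or Diamond Diamond not q is F. ✓
w3: q is F, p or Diamond Diamond not q is F. ✗
Satisfying worlds: {w1, w2}.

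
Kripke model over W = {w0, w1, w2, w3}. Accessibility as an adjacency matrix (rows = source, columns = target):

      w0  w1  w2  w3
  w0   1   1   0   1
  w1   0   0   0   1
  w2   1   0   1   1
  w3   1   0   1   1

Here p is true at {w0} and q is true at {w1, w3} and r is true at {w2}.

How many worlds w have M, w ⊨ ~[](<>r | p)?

1

w0: [](<>r | p) is F. ✓
w1: [](<>r | p) is T. ✗
w2: [](<>r | p) is T. ✗
w3: [](<>r | p) is T. ✗
Satisfying worlds: {w0}.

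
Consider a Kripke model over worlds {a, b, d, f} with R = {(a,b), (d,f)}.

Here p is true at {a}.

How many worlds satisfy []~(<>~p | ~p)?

2

a: successors {b}; ~(<>~p | ~p) there: b:F. ✗
b: no successors, so []~(<>~p | ~p) holds vacuously. ✓
d: successors {f}; ~(<>~p | ~p) there: f:F. ✗
f: no successors, so []~(<>~p | ~p) holds vacuously. ✓
Satisfying worlds: {b, f}.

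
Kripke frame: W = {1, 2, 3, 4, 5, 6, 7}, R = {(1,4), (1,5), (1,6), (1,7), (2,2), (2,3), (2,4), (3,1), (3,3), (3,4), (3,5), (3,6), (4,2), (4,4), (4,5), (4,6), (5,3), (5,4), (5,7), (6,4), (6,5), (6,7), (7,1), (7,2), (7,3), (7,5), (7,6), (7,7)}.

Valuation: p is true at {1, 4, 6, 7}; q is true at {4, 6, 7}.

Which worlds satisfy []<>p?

1: successors {4, 5, 6, 7}; <>p there: 4:T, 5:T, 6:T, 7:T. ✓
2: successors {2, 3, 4}; <>p there: 2:T, 3:T, 4:T. ✓
3: successors {1, 3, 4, 5, 6}; <>p there: 1:T, 3:T, 4:T, 5:T, 6:T. ✓
4: successors {2, 4, 5, 6}; <>p there: 2:T, 4:T, 5:T, 6:T. ✓
5: successors {3, 4, 7}; <>p there: 3:T, 4:T, 7:T. ✓
6: successors {4, 5, 7}; <>p there: 4:T, 5:T, 7:T. ✓
7: successors {1, 2, 3, 5, 6, 7}; <>p there: 1:T, 2:T, 3:T, 5:T, 6:T, 7:T. ✓

{1, 2, 3, 4, 5, 6, 7}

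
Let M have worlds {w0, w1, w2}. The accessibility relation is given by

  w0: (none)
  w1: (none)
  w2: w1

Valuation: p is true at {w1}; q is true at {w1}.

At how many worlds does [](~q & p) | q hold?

2

w0: [](~q & p) is T, q is F. ✓
w1: [](~q & p) is T, q is T. ✓
w2: [](~q & p) is F, q is F. ✗
Satisfying worlds: {w0, w1}.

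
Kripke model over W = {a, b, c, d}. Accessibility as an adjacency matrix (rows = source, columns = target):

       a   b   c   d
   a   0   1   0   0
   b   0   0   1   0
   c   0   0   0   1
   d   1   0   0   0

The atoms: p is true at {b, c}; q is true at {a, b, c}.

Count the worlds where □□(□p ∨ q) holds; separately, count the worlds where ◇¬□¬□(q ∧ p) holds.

For □□(□p ∨ q):
a: successors {b}; □(□p ∨ q) there: b:T. ✓
b: successors {c}; □(□p ∨ q) there: c:F. ✗
c: successors {d}; □(□p ∨ q) there: d:T. ✓
d: successors {a}; □(□p ∨ q) there: a:T. ✓
— 3 worlds.
For ◇¬□¬□(q ∧ p):
a: successors {b}; ¬□¬□(q ∧ p) there: b:F. ✗
b: successors {c}; ¬□¬□(q ∧ p) there: c:F. ✗
c: successors {d}; ¬□¬□(q ∧ p) there: d:T. ✓
d: successors {a}; ¬□¬□(q ∧ p) there: a:T. ✓
— 2 worlds.

3 and 2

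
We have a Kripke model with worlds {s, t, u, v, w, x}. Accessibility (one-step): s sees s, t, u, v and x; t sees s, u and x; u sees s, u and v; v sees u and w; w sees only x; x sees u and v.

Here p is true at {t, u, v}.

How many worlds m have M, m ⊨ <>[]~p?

s: successors {s, t, u, v, x}; []~p there: s:F, t:F, u:F, v:F, x:F. ✗
t: successors {s, u, x}; []~p there: s:F, u:F, x:F. ✗
u: successors {s, u, v}; []~p there: s:F, u:F, v:F. ✗
v: successors {u, w}; []~p there: u:F, w:T. ✓
w: successors {x}; []~p there: x:F. ✗
x: successors {u, v}; []~p there: u:F, v:F. ✗
Satisfying worlds: {v}.

1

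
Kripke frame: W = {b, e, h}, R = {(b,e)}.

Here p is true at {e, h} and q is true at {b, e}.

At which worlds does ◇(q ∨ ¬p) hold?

{b}

b: successors {e}; q ∨ ¬p there: e:T. ✓
e: no successors, so ◇(q ∨ ¬p) fails. ✗
h: no successors, so ◇(q ∨ ¬p) fails. ✗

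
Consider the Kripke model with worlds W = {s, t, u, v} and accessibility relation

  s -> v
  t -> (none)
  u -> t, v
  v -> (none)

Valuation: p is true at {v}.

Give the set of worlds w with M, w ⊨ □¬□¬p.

{t, v}

s: successors {v}; ¬□¬p there: v:F. ✗
t: no successors, so □¬□¬p holds vacuously. ✓
u: successors {t, v}; ¬□¬p there: t:F, v:F. ✗
v: no successors, so □¬□¬p holds vacuously. ✓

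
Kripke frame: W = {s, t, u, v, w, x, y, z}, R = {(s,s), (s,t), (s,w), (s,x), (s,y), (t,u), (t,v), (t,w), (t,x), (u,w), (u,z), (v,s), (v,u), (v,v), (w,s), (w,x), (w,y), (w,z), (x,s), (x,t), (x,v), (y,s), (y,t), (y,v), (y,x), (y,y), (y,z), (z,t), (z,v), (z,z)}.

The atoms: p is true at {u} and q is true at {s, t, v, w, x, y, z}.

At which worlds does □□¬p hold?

s: successors {s, t, w, x, y}; □¬p there: s:T, t:F, w:T, x:T, y:T. ✗
t: successors {u, v, w, x}; □¬p there: u:T, v:F, w:T, x:T. ✗
u: successors {w, z}; □¬p there: w:T, z:T. ✓
v: successors {s, u, v}; □¬p there: s:T, u:T, v:F. ✗
w: successors {s, x, y, z}; □¬p there: s:T, x:T, y:T, z:T. ✓
x: successors {s, t, v}; □¬p there: s:T, t:F, v:F. ✗
y: successors {s, t, v, x, y, z}; □¬p there: s:T, t:F, v:F, x:T, y:T, z:T. ✗
z: successors {t, v, z}; □¬p there: t:F, v:F, z:T. ✗

{u, w}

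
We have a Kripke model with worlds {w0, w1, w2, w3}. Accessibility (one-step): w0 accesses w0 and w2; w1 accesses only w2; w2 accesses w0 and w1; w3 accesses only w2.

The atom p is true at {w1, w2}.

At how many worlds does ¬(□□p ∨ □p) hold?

w0: □□p ∨ □p is F. ✓
w1: □□p ∨ □p is T. ✗
w2: □□p ∨ □p is F. ✓
w3: □□p ∨ □p is T. ✗
Satisfying worlds: {w0, w2}.

2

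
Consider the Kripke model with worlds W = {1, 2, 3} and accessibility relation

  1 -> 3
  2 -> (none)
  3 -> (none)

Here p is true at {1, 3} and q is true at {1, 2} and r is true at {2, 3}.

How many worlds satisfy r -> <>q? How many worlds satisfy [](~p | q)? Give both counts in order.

For r -> <>q:
1: r is F, <>q is F. ✓
2: r is T, <>q is F. ✗
3: r is T, <>q is F. ✗
— 1 world.
For [](~p | q):
1: successors {3}; ~p | q there: 3:F. ✗
2: no successors, so [](~p | q) holds vacuously. ✓
3: no successors, so [](~p | q) holds vacuously. ✓
— 2 worlds.

1 and 2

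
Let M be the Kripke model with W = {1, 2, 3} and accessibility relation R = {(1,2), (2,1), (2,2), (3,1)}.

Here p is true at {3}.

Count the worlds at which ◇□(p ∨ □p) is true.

0

1: successors {2}; □(p ∨ □p) there: 2:F. ✗
2: successors {1, 2}; □(p ∨ □p) there: 1:F, 2:F. ✗
3: successors {1}; □(p ∨ □p) there: 1:F. ✗
Satisfying worlds: ∅.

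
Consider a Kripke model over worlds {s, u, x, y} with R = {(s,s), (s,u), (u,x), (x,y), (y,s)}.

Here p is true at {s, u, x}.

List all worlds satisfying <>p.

{s, u, y}

s: successors {s, u}; p there: s:T, u:T. ✓
u: successors {x}; p there: x:T. ✓
x: successors {y}; p there: y:F. ✗
y: successors {s}; p there: s:T. ✓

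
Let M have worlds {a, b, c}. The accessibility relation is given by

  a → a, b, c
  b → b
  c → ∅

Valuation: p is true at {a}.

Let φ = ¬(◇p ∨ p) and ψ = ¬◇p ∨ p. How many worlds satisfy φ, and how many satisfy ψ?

For ¬(◇p ∨ p):
a: ◇p ∨ p is T. ✗
b: ◇p ∨ p is F. ✓
c: ◇p ∨ p is F. ✓
— 2 worlds.
For ¬◇p ∨ p:
a: ¬◇p is F, p is T. ✓
b: ¬◇p is T, p is F. ✓
c: ¬◇p is T, p is F. ✓
— 3 worlds.

2 and 3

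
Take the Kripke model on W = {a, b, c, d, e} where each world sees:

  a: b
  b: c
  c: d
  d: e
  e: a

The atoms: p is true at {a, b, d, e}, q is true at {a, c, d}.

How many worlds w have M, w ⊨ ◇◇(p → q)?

a: successors {b}; ◇(p → q) there: b:T. ✓
b: successors {c}; ◇(p → q) there: c:T. ✓
c: successors {d}; ◇(p → q) there: d:F. ✗
d: successors {e}; ◇(p → q) there: e:T. ✓
e: successors {a}; ◇(p → q) there: a:F. ✗
Satisfying worlds: {a, b, d}.

3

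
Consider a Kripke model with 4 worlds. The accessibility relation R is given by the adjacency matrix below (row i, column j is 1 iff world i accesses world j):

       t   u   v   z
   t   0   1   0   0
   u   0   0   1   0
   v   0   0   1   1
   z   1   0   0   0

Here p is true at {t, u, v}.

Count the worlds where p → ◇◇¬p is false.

t: p is T, ◇◇¬p is F. ✗
u: p is T, ◇◇¬p is T. ✓
v: p is T, ◇◇¬p is T. ✓
z: p is F, ◇◇¬p is F. ✓
Satisfying worlds: {u, v, z}.
So p → ◇◇¬p fails at the other 1 world.

1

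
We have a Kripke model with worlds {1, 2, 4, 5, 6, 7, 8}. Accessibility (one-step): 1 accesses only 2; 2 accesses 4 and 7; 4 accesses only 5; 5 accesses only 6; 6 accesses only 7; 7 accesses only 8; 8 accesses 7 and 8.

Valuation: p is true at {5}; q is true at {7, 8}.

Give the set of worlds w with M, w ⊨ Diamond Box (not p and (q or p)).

1: successors {2}; Box (not p and (q or p)) there: 2:F. ✗
2: successors {4, 7}; Box (not p and (q or p)) there: 4:F, 7:T. ✓
4: successors {5}; Box (not p and (q or p)) there: 5:F. ✗
5: successors {6}; Box (not p and (q or p)) there: 6:T. ✓
6: successors {7}; Box (not p and (q or p)) there: 7:T. ✓
7: successors {8}; Box (not p and (q or p)) there: 8:T. ✓
8: successors {7, 8}; Box (not p and (q or p)) there: 7:T, 8:T. ✓

{2, 5, 6, 7, 8}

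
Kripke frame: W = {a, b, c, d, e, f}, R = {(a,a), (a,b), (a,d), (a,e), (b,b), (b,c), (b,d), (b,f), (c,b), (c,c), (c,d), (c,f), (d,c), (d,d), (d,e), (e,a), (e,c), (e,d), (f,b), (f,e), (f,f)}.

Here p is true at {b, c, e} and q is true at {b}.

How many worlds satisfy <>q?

4

a: successors {a, b, d, e}; q there: a:F, b:T, d:F, e:F. ✓
b: successors {b, c, d, f}; q there: b:T, c:F, d:F, f:F. ✓
c: successors {b, c, d, f}; q there: b:T, c:F, d:F, f:F. ✓
d: successors {c, d, e}; q there: c:F, d:F, e:F. ✗
e: successors {a, c, d}; q there: a:F, c:F, d:F. ✗
f: successors {b, e, f}; q there: b:T, e:F, f:F. ✓
Satisfying worlds: {a, b, c, f}.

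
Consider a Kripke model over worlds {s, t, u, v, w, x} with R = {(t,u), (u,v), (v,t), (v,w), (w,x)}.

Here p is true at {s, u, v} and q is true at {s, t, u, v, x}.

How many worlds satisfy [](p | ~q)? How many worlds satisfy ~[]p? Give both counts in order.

4 and 2

For [](p | ~q):
s: no successors, so [](p | ~q) holds vacuously. ✓
t: successors {u}; p | ~q there: u:T. ✓
u: successors {v}; p | ~q there: v:T. ✓
v: successors {t, w}; p | ~q there: t:F, w:T. ✗
w: successors {x}; p | ~q there: x:F. ✗
x: no successors, so [](p | ~q) holds vacuously. ✓
— 4 worlds.
For ~[]p:
s: []p is T. ✗
t: []p is T. ✗
u: []p is T. ✗
v: []p is F. ✓
w: []p is F. ✓
x: []p is T. ✗
— 2 worlds.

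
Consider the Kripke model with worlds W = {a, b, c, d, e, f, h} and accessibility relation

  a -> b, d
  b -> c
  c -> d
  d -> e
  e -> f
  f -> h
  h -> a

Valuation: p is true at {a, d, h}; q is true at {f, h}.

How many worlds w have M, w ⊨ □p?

3

a: successors {b, d}; p there: b:F, d:T. ✗
b: successors {c}; p there: c:F. ✗
c: successors {d}; p there: d:T. ✓
d: successors {e}; p there: e:F. ✗
e: successors {f}; p there: f:F. ✗
f: successors {h}; p there: h:T. ✓
h: successors {a}; p there: a:T. ✓
Satisfying worlds: {c, f, h}.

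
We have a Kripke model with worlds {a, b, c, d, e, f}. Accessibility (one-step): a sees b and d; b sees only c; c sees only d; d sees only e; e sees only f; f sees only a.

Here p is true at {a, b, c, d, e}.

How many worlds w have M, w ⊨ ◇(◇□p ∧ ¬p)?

a: successors {b, d}; ◇□p ∧ ¬p there: b:F, d:F. ✗
b: successors {c}; ◇□p ∧ ¬p there: c:F. ✗
c: successors {d}; ◇□p ∧ ¬p there: d:F. ✗
d: successors {e}; ◇□p ∧ ¬p there: e:F. ✗
e: successors {f}; ◇□p ∧ ¬p there: f:T. ✓
f: successors {a}; ◇□p ∧ ¬p there: a:F. ✗
Satisfying worlds: {e}.

1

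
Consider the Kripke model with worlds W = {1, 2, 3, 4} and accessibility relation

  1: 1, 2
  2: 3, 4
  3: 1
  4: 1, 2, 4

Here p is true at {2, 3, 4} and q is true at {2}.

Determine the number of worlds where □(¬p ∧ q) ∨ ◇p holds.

3

1: □(¬p ∧ q) is F, ◇p is T. ✓
2: □(¬p ∧ q) is F, ◇p is T. ✓
3: □(¬p ∧ q) is F, ◇p is F. ✗
4: □(¬p ∧ q) is F, ◇p is T. ✓
Satisfying worlds: {1, 2, 4}.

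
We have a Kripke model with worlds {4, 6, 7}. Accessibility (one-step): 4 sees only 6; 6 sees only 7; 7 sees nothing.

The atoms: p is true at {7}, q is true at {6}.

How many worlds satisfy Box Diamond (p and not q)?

2

4: successors {6}; Diamond (p and not q) there: 6:T. ✓
6: successors {7}; Diamond (p and not q) there: 7:F. ✗
7: no successors, so Box Diamond (p and not q) holds vacuously. ✓
Satisfying worlds: {4, 7}.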